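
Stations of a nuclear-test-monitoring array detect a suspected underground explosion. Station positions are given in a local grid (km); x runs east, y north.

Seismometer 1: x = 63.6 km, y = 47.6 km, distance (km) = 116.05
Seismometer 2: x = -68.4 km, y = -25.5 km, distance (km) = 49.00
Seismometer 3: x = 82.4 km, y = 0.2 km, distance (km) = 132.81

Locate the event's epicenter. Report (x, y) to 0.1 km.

(-49.0, 19.5)

Circle about each station: (x − 63.6)² + (y − 47.6)² = 116.05²; (x + 68.4)² + (y + 25.5)² = 49.00²; (x − 82.4)² + (y − 0.2)² = 132.81².
Subtracting the Seismometer 1 equation from the Seismometer 2 and Seismometer 3 equations removes the quadratic terms:
-264.0 x − 146.2 y = 10084.69
37.6 x − 94.8 y = -3691.81
Solving the 2×2 system: x ≈ -49.0, y ≈ 19.5 km.
Check against Seismometer 1 (with the unrounded x, y): √((x − 63.6)²+(y − 47.6)²) = 116.05 ≈ 116.05 km. ✓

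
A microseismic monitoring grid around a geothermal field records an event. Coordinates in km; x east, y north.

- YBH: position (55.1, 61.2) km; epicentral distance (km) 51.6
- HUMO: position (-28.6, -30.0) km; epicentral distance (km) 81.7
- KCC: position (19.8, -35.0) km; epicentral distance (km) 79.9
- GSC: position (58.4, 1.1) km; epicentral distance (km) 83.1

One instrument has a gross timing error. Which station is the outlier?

Solve using three stations at a time. Using YBH, HUMO, KCC (subtract circle equations pairwise → linear system) gives (x, y) ≈ (6.5, 43.8).
Distances from that point to each station vs reported:
  YBH: calculated 51.6 vs reported 51.6 → residual 0.0 km
  HUMO: calculated 81.7 vs reported 81.7 → residual 0.0 km
  KCC: calculated 79.9 vs reported 79.9 → residual 0.0 km
  GSC: calculated 67.2 vs reported 83.1 → residual 15.9 km
YBH, HUMO, KCC are mutually consistent (residuals ≈ 0); GSC is off by 15.9 km.

GSC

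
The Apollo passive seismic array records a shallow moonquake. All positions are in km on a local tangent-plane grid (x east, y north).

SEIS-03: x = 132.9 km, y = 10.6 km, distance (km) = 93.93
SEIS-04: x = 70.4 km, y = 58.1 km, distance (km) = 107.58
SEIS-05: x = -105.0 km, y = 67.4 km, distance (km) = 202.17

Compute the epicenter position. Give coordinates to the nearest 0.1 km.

Circle about each station: (x − 132.9)² + (y − 10.6)² = 93.93²; (x − 70.4)² + (y − 58.1)² = 107.58²; (x + 105.0)² + (y − 67.4)² = 202.17².
Subtracting the SEIS-03 equation from the SEIS-04 and SEIS-05 equations removes the quadratic terms:
-125.0 x + 95.0 y = -12193.61
-475.8 x + 113.6 y = -34256.87
Solving the 2×2 system: x ≈ 60.3, y ≈ -49.0 km.
Check against SEIS-03 (with the unrounded x, y): √((x − 132.9)²+(y − 10.6)²) = 93.95 ≈ 93.93 km. ✓

(60.3, -49.0)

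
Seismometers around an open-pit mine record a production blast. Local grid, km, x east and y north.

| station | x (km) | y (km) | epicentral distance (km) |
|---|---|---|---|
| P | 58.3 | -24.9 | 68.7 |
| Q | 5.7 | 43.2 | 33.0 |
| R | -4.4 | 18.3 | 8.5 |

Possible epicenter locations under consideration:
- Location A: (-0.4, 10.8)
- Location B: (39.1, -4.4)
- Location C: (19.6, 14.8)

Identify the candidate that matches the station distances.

For each candidate, compare |candidate − station| to the reported distance:
Location A: residuals P 0.0, Q 0.0, R 0.0 → max 0.0 km
Location B: residuals P 40.6, Q 25.1, R 40.6 → max 40.6 km
Location C: residuals P 13.3, Q 1.4, R 15.8 → max 15.8 km
Only Location A has all residuals ≈ 0.

Location A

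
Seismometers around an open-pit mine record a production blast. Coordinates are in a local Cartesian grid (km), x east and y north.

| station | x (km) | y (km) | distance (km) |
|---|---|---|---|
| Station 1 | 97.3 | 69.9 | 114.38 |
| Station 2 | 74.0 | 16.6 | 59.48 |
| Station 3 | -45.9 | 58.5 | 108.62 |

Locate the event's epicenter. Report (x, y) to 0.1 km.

Circle about each station: (x − 97.3)² + (y − 69.9)² = 114.38²; (x − 74.0)² + (y − 16.6)² = 59.48²; (x + 45.9)² + (y − 58.5)² = 108.62².
Subtracting the Station 1 equation from the Station 2 and Station 3 equations removes the quadratic terms:
-46.6 x − 106.6 y = 943.17
-286.4 x − 22.8 y = -7539.76
Solving the 2×2 system: x ≈ 28.0, y ≈ -21.1 km.

28.0 km east, -21.1 km north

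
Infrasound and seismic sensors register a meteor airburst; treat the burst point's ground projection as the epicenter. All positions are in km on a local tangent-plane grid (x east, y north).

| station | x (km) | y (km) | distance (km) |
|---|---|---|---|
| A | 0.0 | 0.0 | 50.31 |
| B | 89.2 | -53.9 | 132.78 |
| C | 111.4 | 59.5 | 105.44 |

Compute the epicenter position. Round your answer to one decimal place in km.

Circle about each station: x² + y² = 50.31²; (x − 89.2)² + (y + 53.9)² = 132.78²; (x − 111.4)² + (y − 59.5)² = 105.44².
Subtracting the A equation from the B and C equations removes the quadratic terms:
178.4 x − 107.8 y = -4237.58
222.8 x + 119.0 y = 7363.71
Solving the 2×2 system: x ≈ 6.4, y ≈ 49.9 km.
Check against A (with the unrounded x, y): √(x²+y²) = 50.31 ≈ 50.31 km. ✓

6.4 km east, 49.9 km north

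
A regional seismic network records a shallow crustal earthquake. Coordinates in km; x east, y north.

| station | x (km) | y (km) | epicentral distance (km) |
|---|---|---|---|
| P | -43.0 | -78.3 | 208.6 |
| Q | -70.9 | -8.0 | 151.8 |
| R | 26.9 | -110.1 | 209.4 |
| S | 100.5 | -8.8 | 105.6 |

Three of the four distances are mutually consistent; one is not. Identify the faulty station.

Solve using three stations at a time. Using P, R, S (subtract circle equations pairwise → linear system) gives (x, y) ≈ (75.0, 93.7).
Distances from that point to each station vs reported:
  P: calculated 208.6 vs reported 208.6 → residual 0.0 km
  Q: calculated 177.9 vs reported 151.8 → residual 26.1 km
  R: calculated 209.4 vs reported 209.4 → residual 0.0 km
  S: calculated 105.6 vs reported 105.6 → residual 0.0 km
P, R, S are mutually consistent (residuals ≈ 0); Q is off by 26.1 km.

Q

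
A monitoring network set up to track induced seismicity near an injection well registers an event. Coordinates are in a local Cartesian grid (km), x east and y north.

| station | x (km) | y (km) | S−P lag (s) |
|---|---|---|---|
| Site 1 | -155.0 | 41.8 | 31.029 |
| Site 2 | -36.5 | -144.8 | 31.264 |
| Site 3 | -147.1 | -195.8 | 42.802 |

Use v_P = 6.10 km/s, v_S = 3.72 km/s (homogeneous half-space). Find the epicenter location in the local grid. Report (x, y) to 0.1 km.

(135.3, 98.8)

Distance from S−P lag: d = Δt · v_P v_S / (v_P − v_S) = Δt · (6.10·3.72)/(6.10−3.72) ≈ 9.5345·Δt.
So d_Site 1 = 295.84, d_Site 2 = 298.09, d_Site 3 = 408.09 km.
Circle about each station: (x + 155.0)² + (y − 41.8)² = 295.84²; (x + 36.5)² + (y + 144.8)² = 298.09²; (x + 147.1)² + (y + 195.8)² = 408.09².
Subtracting pairs of circle equations eliminates x²+y² and gives linear equations (the radical axes):
237.0 x − 373.2 y = -4809.29
15.8 x − 475.2 y = -44812.33
Solving the 2×2 system: x ≈ 135.3, y ≈ 98.8 km.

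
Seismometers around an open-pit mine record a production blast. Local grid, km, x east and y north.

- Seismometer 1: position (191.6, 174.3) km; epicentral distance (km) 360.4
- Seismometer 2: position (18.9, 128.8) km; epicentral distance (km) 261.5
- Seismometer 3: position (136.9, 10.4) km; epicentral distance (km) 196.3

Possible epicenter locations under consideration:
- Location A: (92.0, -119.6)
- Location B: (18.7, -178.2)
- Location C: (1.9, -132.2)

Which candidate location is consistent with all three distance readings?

For each candidate, compare |candidate − station| to the reported distance:
Location A: residuals Seismometer 1 50.1, Seismometer 2 2.6, Seismometer 3 58.8 → max 58.8 km
Location B: residuals Seismometer 1 32.2, Seismometer 2 45.5, Seismometer 3 26.3 → max 45.5 km
Location C: residuals Seismometer 1 0.1, Seismometer 2 0.1, Seismometer 3 0.1 → max 0.1 km
Only Location C has all residuals ≈ 0.

Location C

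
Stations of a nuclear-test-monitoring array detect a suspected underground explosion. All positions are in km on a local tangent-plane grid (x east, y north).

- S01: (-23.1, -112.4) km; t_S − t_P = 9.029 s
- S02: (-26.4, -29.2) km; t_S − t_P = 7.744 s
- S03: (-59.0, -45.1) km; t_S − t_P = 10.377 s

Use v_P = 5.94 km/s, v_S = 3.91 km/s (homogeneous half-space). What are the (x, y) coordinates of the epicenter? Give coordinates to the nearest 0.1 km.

(59.6, -50.5)

Distance from S−P lag: d = Δt · v_P v_S / (v_P − v_S) = Δt · (5.94·3.91)/(5.94−3.91) ≈ 11.4411·Δt.
So d_S01 = 103.30, d_S02 = 88.60, d_S03 = 118.72 km.
Circle about each station: (x + 23.1)² + (y + 112.4)² = 103.30²; (x + 26.4)² + (y + 29.2)² = 88.60²; (x + 59.0)² + (y + 45.1)² = 118.72².
Subtracting the S01 equation from the S02 and S03 equations removes the quadratic terms:
-6.6 x + 166.4 y = -8796.84
-71.8 x + 134.6 y = -11075.91
Solving the 2×2 system: x ≈ 59.6, y ≈ -50.5 km.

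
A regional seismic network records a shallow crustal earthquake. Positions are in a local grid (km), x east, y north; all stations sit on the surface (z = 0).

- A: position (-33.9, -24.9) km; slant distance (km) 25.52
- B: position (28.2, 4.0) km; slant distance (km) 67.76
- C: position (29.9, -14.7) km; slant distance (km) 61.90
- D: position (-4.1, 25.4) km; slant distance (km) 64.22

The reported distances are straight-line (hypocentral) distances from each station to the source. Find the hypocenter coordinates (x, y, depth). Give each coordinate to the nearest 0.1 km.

(-25.2, -30.6, 23.3)

Each station gives a sphere (x−x_i)² + (y−y_i)² + z² = d_i² (stations at z=0).
Subtracting the A sphere from B and C: z² cancels, leaving linear equations in x and y:
124.2 x + 57.8 y = -4898.13
127.6 x + 20.4 y = -3839.46
Solving: x ≈ -25.198, y ≈ -30.597 km (keep extra digits for the depth step; rounded: -25.2, -30.6).
Then from the A sphere: z² = 25.52² − (x + 33.9)² − (y + 24.9)² with x = -25.198, y = -30.597, so z ≈ 23.304 ≈ 23.3 km.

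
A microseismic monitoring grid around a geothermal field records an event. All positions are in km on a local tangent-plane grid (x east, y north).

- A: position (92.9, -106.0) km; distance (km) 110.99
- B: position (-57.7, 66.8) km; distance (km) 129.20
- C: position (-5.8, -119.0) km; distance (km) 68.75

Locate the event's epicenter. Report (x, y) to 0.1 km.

Circle about each station: (x − 92.9)² + (y + 106.0)² = 110.99²; (x + 57.7)² + (y − 66.8)² = 129.20²; (x + 5.8)² + (y + 119.0)² = 68.75².
Subtracting the A equation from the B and C equations removes the quadratic terms:
-301.2 x + 345.6 y = -16448.74
-197.4 x − 26.0 y = 1920.45
Solving the 2×2 system: x ≈ -3.1, y ≈ -50.3 km.
Check against A (with the unrounded x, y): √((x − 92.9)²+(y + 106.0)²) = 110.99 ≈ 110.99 km. ✓

-3.1 km east, -50.3 km north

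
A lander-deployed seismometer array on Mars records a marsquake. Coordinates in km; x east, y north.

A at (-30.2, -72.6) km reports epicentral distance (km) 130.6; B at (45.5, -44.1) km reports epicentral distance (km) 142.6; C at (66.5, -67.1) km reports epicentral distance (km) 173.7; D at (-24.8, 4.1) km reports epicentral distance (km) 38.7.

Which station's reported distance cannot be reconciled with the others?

D

Solve using three stations at a time. Using A, B, C (subtract circle equations pairwise → linear system) gives (x, y) ≈ (-56.8, 55.3).
Distances from that point to each station vs reported:
  A: calculated 130.6 vs reported 130.6 → residual 0.0 km
  B: calculated 142.6 vs reported 142.6 → residual 0.0 km
  C: calculated 173.7 vs reported 173.7 → residual 0.0 km
  D: calculated 60.3 vs reported 38.7 → residual 21.6 km
A, B, C are mutually consistent (residuals ≈ 0); D is off by 21.6 km.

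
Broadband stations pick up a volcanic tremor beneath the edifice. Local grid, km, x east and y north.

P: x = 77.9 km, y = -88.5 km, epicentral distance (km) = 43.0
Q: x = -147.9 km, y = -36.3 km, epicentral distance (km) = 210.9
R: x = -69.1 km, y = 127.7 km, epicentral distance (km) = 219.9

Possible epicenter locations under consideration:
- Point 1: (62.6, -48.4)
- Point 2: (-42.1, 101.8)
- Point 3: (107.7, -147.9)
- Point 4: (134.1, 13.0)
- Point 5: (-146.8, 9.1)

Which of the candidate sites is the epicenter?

For each candidate, compare |candidate − station| to the reported distance:
Point 1: residuals P 0.1, Q 0.1, R 0.0 → max 0.1 km
Point 2: residuals P 182.0, Q 36.9, R 182.5 → max 182.5 km
Point 3: residuals P 23.5, Q 68.0, R 107.5 → max 107.5 km
Point 4: residuals P 73.0, Q 75.4, R 13.4 → max 75.4 km
Point 5: residuals P 202.0, Q 165.5, R 78.1 → max 202.0 km
Only Point 1 has all residuals ≈ 0.

Point 1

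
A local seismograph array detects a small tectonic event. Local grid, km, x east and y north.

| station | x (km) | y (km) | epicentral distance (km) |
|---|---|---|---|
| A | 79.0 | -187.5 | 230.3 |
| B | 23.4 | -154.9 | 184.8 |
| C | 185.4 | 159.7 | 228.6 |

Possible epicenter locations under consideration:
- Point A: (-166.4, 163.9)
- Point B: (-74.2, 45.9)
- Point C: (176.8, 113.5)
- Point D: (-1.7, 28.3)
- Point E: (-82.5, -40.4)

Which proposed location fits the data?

For each candidate, compare |candidate − station| to the reported distance:
Point A: residuals A 198.3, B 186.2, C 123.2 → max 198.3 km
Point B: residuals A 48.9, B 38.5, C 54.8 → max 54.8 km
Point C: residuals A 86.2, B 124.3, C 181.6 → max 181.6 km
Point D: residuals A 0.1, B 0.1, C 0.0 → max 0.1 km
Point E: residuals A 11.8, B 28.8, C 105.8 → max 105.8 km
Only Point D has all residuals ≈ 0.

Point D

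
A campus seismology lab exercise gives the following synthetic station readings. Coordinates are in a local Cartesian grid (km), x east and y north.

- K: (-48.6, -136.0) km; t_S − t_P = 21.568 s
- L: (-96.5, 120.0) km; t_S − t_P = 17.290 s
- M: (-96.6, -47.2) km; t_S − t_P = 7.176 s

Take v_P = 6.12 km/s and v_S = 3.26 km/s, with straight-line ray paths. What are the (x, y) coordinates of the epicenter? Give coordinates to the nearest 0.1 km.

(-112.1, 0.4)

Distance from S−P lag: d = Δt · v_P v_S / (v_P − v_S) = Δt · (6.12·3.26)/(6.12−3.26) ≈ 6.9759·Δt.
So d_K = 150.46, d_L = 120.61, d_M = 50.06 km.
Circle about each station: (x + 48.6)² + (y + 136.0)² = 150.46²; (x + 96.5)² + (y − 120.0)² = 120.61²; (x + 96.6)² + (y + 47.2)² = 50.06².
Subtracting pairs of circle equations eliminates x²+y² and gives linear equations (the radical axes):
-95.8 x + 512.0 y = 10945.73
-96.0 x + 177.6 y = 10833.65
Solving the 2×2 system: x ≈ -112.1, y ≈ 0.4 km.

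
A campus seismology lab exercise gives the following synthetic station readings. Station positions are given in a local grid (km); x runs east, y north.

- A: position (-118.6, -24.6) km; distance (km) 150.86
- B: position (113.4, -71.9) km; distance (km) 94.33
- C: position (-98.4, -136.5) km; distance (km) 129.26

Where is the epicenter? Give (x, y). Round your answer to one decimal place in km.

(19.9, -84.4)

Circle about each station: (x + 118.6)² + (y + 24.6)² = 150.86²; (x − 113.4)² + (y + 71.9)² = 94.33²; (x + 98.4)² + (y + 136.5)² = 129.26².
Subtracting pairs of circle equations eliminates x²+y² and gives linear equations (the radical axes):
464.0 x − 94.6 y = 17218.64
40.4 x − 223.8 y = 19694.28
Solving the 2×2 system: x ≈ 19.9, y ≈ -84.4 km.
Check against A (with the unrounded x, y): √((x + 118.6)²+(y + 24.6)²) = 150.86 ≈ 150.86 km. ✓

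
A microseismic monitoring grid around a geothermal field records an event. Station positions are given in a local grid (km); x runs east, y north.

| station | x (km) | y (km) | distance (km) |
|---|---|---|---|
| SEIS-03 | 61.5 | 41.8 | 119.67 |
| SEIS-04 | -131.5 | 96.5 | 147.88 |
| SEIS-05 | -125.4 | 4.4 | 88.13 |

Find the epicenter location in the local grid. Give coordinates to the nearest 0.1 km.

-40.8 km east, -20.3 km north

Circle about each station: (x − 61.5)² + (y − 41.8)² = 119.67²; (x + 131.5)² + (y − 96.5)² = 147.88²; (x + 125.4)² + (y − 4.4)² = 88.13².
Subtracting the SEIS-03 equation from the SEIS-04 and SEIS-05 equations removes the quadratic terms:
-386.0 x + 109.4 y = 13527.42
-373.8 x − 74.8 y = 16769.04
Solving the 2×2 system: x ≈ -40.8, y ≈ -20.3 km.
Check against SEIS-03 (with the unrounded x, y): √((x − 61.5)²+(y − 41.8)²) = 119.67 ≈ 119.67 km. ✓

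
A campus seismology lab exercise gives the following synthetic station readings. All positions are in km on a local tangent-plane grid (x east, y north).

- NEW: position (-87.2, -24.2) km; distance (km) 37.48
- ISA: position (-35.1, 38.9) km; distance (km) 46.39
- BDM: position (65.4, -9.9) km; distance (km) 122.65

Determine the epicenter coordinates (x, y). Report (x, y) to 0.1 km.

Circle about each station: (x + 87.2)² + (y + 24.2)² = 37.48²; (x + 35.1)² + (y − 38.9)² = 46.39²; (x − 65.4)² + (y + 9.9)² = 122.65².
Subtracting pairs of circle equations eliminates x²+y² and gives linear equations (the radical axes):
104.2 x + 126.2 y = -6191.54
305.2 x + 28.6 y = -17452.58
Solving the 2×2 system: x ≈ -57.0, y ≈ -2.0 km.

-57.0 km east, -2.0 km north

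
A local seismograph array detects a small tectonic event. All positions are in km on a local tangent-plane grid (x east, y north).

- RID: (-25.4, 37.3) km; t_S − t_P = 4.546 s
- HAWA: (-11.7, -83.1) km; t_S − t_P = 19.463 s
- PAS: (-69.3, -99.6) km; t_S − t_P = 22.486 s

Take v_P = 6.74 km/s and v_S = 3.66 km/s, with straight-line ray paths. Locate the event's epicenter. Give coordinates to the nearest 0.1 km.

-16.9 km east, 72.7 km north

Distance from S−P lag: d = Δt · v_P v_S / (v_P − v_S) = Δt · (6.74·3.66)/(6.74−3.66) ≈ 8.0092·Δt.
So d_RID = 36.41, d_HAWA = 155.88, d_PAS = 180.10 km.
Circle about each station: (x + 25.4)² + (y − 37.3)² = 36.41²; (x + 11.7)² + (y + 83.1)² = 155.88²; (x + 69.3)² + (y + 99.6)² = 180.10².
Subtracting the RID equation from the HAWA and PAS equations removes the quadratic terms:
27.4 x − 240.8 y = -17966.84
-87.8 x − 273.8 y = -18424.12
Solving the 2×2 system: x ≈ -16.9, y ≈ 72.7 km.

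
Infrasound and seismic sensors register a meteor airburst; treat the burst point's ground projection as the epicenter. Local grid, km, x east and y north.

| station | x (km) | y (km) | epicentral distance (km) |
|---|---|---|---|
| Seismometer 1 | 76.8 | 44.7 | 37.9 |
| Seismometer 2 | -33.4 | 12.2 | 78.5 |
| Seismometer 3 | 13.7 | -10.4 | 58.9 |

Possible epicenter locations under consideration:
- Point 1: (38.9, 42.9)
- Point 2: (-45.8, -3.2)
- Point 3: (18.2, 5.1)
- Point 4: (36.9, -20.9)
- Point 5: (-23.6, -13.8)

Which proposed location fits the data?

Point 1

For each candidate, compare |candidate − station| to the reported distance:
Point 1: residuals Seismometer 1 0.0, Seismometer 2 0.0, Seismometer 3 0.1 → max 0.1 km
Point 2: residuals Seismometer 1 93.7, Seismometer 2 58.7, Seismometer 3 1.0 → max 93.7 km
Point 3: residuals Seismometer 1 32.8, Seismometer 2 26.4, Seismometer 3 42.8 → max 42.8 km
Point 4: residuals Seismometer 1 38.9, Seismometer 2 0.8, Seismometer 3 33.4 → max 38.9 km
Point 5: residuals Seismometer 1 78.3, Seismometer 2 50.7, Seismometer 3 21.4 → max 78.3 km
Only Point 1 has all residuals ≈ 0.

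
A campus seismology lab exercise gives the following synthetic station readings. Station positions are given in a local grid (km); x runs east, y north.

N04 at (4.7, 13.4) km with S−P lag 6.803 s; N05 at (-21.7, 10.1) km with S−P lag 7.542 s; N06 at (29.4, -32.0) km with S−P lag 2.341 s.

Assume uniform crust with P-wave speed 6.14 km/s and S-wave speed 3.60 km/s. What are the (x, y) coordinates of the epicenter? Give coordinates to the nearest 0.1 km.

Distance from S−P lag: d = Δt · v_P v_S / (v_P − v_S) = Δt · (6.14·3.60)/(6.14−3.60) ≈ 8.7024·Δt.
So d_N04 = 59.20, d_N05 = 65.63, d_N06 = 20.37 km.
Circle about each station: (x − 4.7)² + (y − 13.4)² = 59.20²; (x + 21.7)² + (y − 10.1)² = 65.63²; (x − 29.4)² + (y + 32.0)² = 20.37².
Subtracting the N04 equation from the N05 and N06 equations removes the quadratic terms:
-52.8 x − 6.6 y = -431.41
49.4 x − 90.8 y = 4776.41
Solving the 2×2 system: x ≈ 13.8, y ≈ -45.1 km.

x ≈ 13.8 km, y ≈ -45.1 km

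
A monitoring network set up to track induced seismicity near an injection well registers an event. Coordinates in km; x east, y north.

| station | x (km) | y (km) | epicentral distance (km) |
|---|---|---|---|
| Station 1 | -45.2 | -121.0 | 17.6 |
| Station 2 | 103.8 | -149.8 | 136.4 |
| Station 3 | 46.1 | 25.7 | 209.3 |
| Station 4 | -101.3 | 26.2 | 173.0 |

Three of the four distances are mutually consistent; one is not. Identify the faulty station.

Solve using three stations at a time. Using Station 1, Station 2, Station 4 (subtract circle equations pairwise → linear system) gives (x, y) ≈ (-31.5, -132.1).
Distances from that point to each station vs reported:
  Station 1: calculated 17.7 vs reported 17.6 → residual 0.1 km
  Station 2: calculated 136.4 vs reported 136.4 → residual 0.0 km
  Station 3: calculated 175.8 vs reported 209.3 → residual 33.5 km
  Station 4: calculated 173.0 vs reported 173.0 → residual 0.0 km
Station 1, Station 2, Station 4 are mutually consistent (residuals ≈ 0); Station 3 is off by 33.5 km.

Station 3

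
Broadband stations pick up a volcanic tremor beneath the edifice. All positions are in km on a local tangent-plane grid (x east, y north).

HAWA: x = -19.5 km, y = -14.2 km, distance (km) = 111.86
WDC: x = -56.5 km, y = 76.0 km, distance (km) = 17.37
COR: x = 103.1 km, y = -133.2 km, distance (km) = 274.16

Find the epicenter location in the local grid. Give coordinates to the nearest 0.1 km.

Circle about each station: (x + 19.5)² + (y + 14.2)² = 111.86²; (x + 56.5)² + (y − 76.0)² = 17.37²; (x − 103.1)² + (y + 133.2)² = 274.16².
Subtracting the HAWA equation from the WDC and COR equations removes the quadratic terms:
-74.0 x + 180.4 y = 20597.30
245.2 x − 238.0 y = -34861.09
Solving the 2×2 system: x ≈ -52.1, y ≈ 92.8 km.

-52.1 km east, 92.8 km north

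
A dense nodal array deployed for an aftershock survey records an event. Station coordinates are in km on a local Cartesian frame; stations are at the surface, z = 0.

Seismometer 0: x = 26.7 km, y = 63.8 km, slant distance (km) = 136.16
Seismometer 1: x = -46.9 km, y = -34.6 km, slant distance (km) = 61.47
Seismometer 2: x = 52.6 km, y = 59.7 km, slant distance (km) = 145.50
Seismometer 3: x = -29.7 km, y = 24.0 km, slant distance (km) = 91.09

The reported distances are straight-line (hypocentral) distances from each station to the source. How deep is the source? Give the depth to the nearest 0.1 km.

Each station gives a sphere (x−x_i)² + (y−y_i)² + z² = d_i² (stations at z=0).
Subtracting the Seismometer 0 sphere from Seismometer 1 and Seismometer 2: z² cancels, leaving linear equations in x and y:
-147.2 x − 196.8 y = 13374.42
51.8 x − 8.2 y = -1083.18
Solving: x ≈ -28.316, y ≈ -46.780 km (keep extra digits for the depth step; rounded: -28.3, -46.8).
Then from the Seismometer 0 sphere: z² = 136.16² − (x − 26.7)² − (y − 63.8)² with x = -28.316, y = -46.780, so z ≈ 57.314 ≈ 57.3 km.
Check against Seismometer 3 (with the unrounded solution): distance 91.09 ≈ 91.09 km. ✓

depth ≈ 57.3 km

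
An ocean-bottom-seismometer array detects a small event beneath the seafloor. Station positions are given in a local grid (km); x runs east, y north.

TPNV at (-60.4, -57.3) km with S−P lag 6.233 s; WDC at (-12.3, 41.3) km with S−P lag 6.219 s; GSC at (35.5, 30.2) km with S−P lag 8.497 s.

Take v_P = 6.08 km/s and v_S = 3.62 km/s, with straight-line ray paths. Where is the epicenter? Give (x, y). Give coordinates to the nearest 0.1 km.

Distance from S−P lag: d = Δt · v_P v_S / (v_P − v_S) = Δt · (6.08·3.62)/(6.08−3.62) ≈ 8.9470·Δt.
So d_TPNV = 55.77, d_WDC = 55.64, d_GSC = 76.02 km.
Circle about each station: (x + 60.4)² + (y + 57.3)² = 55.77²; (x + 12.3)² + (y − 41.3)² = 55.64²; (x − 35.5)² + (y − 30.2)² = 76.02².
Subtracting pairs of circle equations eliminates x²+y² and gives linear equations (the radical axes):
96.2 x + 197.2 y = -5059.99
191.8 x + 175.0 y = -7427.91
Solving the 2×2 system: x ≈ -27.6, y ≈ -12.2 km.

(-27.6, -12.2)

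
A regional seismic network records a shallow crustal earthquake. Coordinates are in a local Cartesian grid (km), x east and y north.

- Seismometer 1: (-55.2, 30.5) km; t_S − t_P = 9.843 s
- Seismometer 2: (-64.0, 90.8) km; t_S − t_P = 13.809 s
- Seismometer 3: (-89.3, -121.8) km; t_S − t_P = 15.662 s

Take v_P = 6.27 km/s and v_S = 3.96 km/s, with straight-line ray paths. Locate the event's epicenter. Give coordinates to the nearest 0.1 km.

x ≈ 40.5 km, y ≈ -14.6 km

Distance from S−P lag: d = Δt · v_P v_S / (v_P − v_S) = Δt · (6.27·3.96)/(6.27−3.96) ≈ 10.7486·Δt.
So d_Seismometer 1 = 105.80, d_Seismometer 2 = 148.43, d_Seismometer 3 = 168.34 km.
Circle about each station: (x + 55.2)² + (y − 30.5)² = 105.80²; (x + 64.0)² + (y − 90.8)² = 148.43²; (x + 89.3)² + (y + 121.8)² = 168.34².
Subtracting pairs of circle equations eliminates x²+y² and gives linear equations (the radical axes):
-17.6 x + 120.6 y = -2474.47
-68.2 x − 304.6 y = 1687.72
Solving the 2×2 system: x ≈ 40.5, y ≈ -14.6 km.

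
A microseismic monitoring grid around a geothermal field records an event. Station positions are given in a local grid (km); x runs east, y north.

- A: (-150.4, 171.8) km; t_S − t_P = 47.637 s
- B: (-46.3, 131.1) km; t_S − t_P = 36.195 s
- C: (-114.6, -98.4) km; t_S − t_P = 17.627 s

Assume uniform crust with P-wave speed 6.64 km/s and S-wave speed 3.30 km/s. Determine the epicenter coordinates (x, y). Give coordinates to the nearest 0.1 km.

(1.0, -101.6)

Distance from S−P lag: d = Δt · v_P v_S / (v_P − v_S) = Δt · (6.64·3.30)/(6.64−3.30) ≈ 6.5605·Δt.
So d_A = 312.52, d_B = 237.46, d_C = 115.64 km.
Circle about each station: (x + 150.4)² + (y − 171.8)² = 312.52²; (x + 46.3)² + (y − 131.1)² = 237.46²; (x + 114.6)² + (y + 98.4)² = 115.64².
Subtracting the A equation from the B and C equations removes the quadratic terms:
208.2 x − 81.4 y = 8477.00
71.6 x − 540.4 y = 54976.46
Solving the 2×2 system: x ≈ 1.0, y ≈ -101.6 km.
Check against A (with the unrounded x, y): √((x + 150.4)²+(y − 171.8)²) = 312.52 ≈ 312.52 km. ✓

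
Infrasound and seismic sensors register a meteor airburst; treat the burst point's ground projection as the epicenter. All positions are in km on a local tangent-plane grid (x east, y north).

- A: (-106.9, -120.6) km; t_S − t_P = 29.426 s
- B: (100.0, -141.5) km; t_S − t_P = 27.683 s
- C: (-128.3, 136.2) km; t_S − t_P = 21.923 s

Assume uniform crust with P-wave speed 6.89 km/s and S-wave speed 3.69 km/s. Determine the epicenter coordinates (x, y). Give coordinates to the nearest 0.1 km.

31.8 km east, 67.6 km north

Distance from S−P lag: d = Δt · v_P v_S / (v_P − v_S) = Δt · (6.89·3.69)/(6.89−3.69) ≈ 7.9450·Δt.
So d_A = 233.79, d_B = 219.94, d_C = 174.18 km.
Circle about each station: (x + 106.9)² + (y + 120.6)² = 233.79²; (x − 100.0)² + (y + 141.5)² = 219.94²; (x + 128.3)² + (y − 136.2)² = 174.18².
Subtracting pairs of circle equations eliminates x²+y² and gives linear equations (the radical axes):
413.8 x − 41.8 y = 10334.44
-42.8 x + 513.6 y = 33358.45
Solving the 2×2 system: x ≈ 31.8, y ≈ 67.6 km.
Check against A (with the unrounded x, y): √((x + 106.9)²+(y + 120.6)²) = 233.79 ≈ 233.79 km. ✓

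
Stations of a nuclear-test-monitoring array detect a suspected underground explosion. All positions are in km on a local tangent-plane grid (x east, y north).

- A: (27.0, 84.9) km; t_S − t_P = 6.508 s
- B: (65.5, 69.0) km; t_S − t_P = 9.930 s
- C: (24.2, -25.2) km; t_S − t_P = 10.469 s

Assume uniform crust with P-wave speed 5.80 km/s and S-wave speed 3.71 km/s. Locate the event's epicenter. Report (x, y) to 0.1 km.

Distance from S−P lag: d = Δt · v_P v_S / (v_P − v_S) = Δt · (5.80·3.71)/(5.80−3.71) ≈ 10.2957·Δt.
So d_A = 67.00, d_B = 102.24, d_C = 107.79 km.
Circle about each station: (x − 27.0)² + (y − 84.9)² = 67.00²; (x − 65.5)² + (y − 69.0)² = 102.24²; (x − 24.2)² + (y + 25.2)² = 107.79².
Subtracting pairs of circle equations eliminates x²+y² and gives linear equations (the radical axes):
77.0 x − 31.8 y = -4849.78
-5.6 x − 220.2 y = -13846.01
Solving the 2×2 system: x ≈ -36.6, y ≈ 63.8 km.
Check against A (with the unrounded x, y): √((x − 27.0)²+(y − 84.9)²) = 67.03 ≈ 67.00 km. ✓

x ≈ -36.6 km, y ≈ 63.8 km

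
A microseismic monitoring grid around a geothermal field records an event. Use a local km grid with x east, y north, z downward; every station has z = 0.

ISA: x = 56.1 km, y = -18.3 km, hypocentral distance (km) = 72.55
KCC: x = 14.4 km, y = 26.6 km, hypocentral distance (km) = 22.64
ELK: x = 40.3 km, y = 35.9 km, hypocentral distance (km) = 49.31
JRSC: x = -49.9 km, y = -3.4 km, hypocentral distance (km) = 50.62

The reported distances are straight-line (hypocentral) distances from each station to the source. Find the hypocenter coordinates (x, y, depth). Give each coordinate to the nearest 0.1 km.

x ≈ -5.4 km, y ≈ 19.3 km, depth ≈ 8.2 km

Each station gives a sphere (x−x_i)² + (y−y_i)² + z² = d_i² (stations at z=0).
Subtracting the ISA sphere from KCC and ELK: z² cancels, leaving linear equations in x and y:
-83.4 x + 89.8 y = 2183.75
-31.6 x + 108.4 y = 2262.83
Solving: x ≈ -5.403, y ≈ 19.300 km (keep extra digits for the depth step; rounded: -5.4, 19.3).
Then from the ISA sphere: z² = 72.55² − (x − 56.1)² − (y + 18.3)² with x = -5.403, y = 19.300, so z ≈ 8.193 ≈ 8.2 km.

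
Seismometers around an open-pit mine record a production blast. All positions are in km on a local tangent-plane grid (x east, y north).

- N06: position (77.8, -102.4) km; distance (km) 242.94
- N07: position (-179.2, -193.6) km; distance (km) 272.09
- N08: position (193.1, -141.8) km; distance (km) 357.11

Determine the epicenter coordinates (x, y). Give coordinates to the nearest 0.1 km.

Circle about each station: (x − 77.8)² + (y + 102.4)² = 242.94²; (x + 179.2)² + (y + 193.6)² = 272.09²; (x − 193.1)² + (y + 141.8)² = 357.11².
Subtracting the N06 equation from the N07 and N08 equations removes the quadratic terms:
-514.0 x − 182.4 y = 38041.88
230.6 x − 78.8 y = -27651.46
Solving the 2×2 system: x ≈ -97.4, y ≈ 65.9 km.
Check against N06 (with the unrounded x, y): √((x − 77.8)²+(y + 102.4)²) = 242.93 ≈ 242.94 km. ✓

(-97.4, 65.9)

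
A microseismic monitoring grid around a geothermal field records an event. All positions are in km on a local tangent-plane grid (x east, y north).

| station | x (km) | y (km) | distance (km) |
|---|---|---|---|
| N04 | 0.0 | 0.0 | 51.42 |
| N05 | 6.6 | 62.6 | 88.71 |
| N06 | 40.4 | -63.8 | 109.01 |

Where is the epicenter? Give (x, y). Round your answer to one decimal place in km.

-51.2 km east, -4.7 km north

Circle about each station: x² + y² = 51.42²; (x − 6.6)² + (y − 62.6)² = 88.71²; (x − 40.4)² + (y + 63.8)² = 109.01².
Subtracting the N04 equation from the N05 and N06 equations removes the quadratic terms:
13.2 x + 125.2 y = -1263.13
80.8 x − 127.6 y = -3536.56
Solving the 2×2 system: x ≈ -51.2, y ≈ -4.7 km.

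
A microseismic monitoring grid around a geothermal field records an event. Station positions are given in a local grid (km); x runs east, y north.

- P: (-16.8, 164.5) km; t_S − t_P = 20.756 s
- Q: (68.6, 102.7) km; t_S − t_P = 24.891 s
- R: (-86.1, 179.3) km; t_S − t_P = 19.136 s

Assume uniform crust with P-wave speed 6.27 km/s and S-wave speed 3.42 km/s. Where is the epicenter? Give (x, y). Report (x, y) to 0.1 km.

Distance from S−P lag: d = Δt · v_P v_S / (v_P − v_S) = Δt · (6.27·3.42)/(6.27−3.42) ≈ 7.5240·Δt.
So d_P = 156.17, d_Q = 187.28, d_R = 143.98 km.
Circle about each station: (x + 16.8)² + (y − 164.5)² = 156.17²; (x − 68.6)² + (y − 102.7)² = 187.28²; (x + 86.1)² + (y − 179.3)² = 143.98².
Subtracting the P equation from the Q and R equations removes the quadratic terms:
170.8 x − 123.6 y = -22773.97
-138.6 x + 29.6 y = 15878.04
Solving the 2×2 system: x ≈ -106.7, y ≈ 36.8 km.

x ≈ -106.7 km, y ≈ 36.8 km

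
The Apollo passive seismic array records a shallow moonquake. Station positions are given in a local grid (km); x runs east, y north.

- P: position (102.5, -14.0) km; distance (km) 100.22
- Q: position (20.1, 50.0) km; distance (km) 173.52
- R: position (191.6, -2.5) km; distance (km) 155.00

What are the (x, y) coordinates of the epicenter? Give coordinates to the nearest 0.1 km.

82.0 km east, -112.1 km north

Circle about each station: (x − 102.5)² + (y + 14.0)² = 100.22²; (x − 20.1)² + (y − 50.0)² = 173.52²; (x − 191.6)² + (y + 2.5)² = 155.00².
Subtracting the P equation from the Q and R equations removes the quadratic terms:
-164.8 x + 128.0 y = -27863.38
178.2 x + 23.0 y = 12033.61
Solving the 2×2 system: x ≈ 82.0, y ≈ -112.1 km.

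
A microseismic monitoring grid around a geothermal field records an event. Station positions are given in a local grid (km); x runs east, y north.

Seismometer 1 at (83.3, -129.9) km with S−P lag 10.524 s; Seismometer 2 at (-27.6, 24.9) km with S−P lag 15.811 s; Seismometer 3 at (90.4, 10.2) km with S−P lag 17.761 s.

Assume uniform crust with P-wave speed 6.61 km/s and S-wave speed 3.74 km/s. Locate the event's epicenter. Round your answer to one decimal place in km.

Distance from S−P lag: d = Δt · v_P v_S / (v_P − v_S) = Δt · (6.61·3.74)/(6.61−3.74) ≈ 8.6137·Δt.
So d_Seismometer 1 = 90.65, d_Seismometer 2 = 136.19, d_Seismometer 3 = 152.99 km.
Circle about each station: (x − 83.3)² + (y + 129.9)² = 90.65²; (x + 27.6)² + (y − 24.9)² = 136.19²; (x − 90.4)² + (y − 10.2)² = 152.99².
Subtracting the Seismometer 1 equation from the Seismometer 2 and Seismometer 3 equations removes the quadratic terms:
-221.8 x + 309.6 y = -32761.42
14.2 x + 280.2 y = -30725.22
Solving the 2×2 system: x ≈ -5.0, y ≈ -109.4 km.

(-5.0, -109.4)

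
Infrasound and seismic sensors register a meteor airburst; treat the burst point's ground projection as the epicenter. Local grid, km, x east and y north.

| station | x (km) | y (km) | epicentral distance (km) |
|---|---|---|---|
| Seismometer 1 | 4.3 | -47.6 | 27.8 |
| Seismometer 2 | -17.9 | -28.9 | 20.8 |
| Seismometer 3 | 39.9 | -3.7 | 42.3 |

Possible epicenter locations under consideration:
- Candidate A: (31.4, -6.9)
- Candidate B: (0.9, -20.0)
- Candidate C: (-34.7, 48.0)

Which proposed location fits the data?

Candidate B

For each candidate, compare |candidate − station| to the reported distance:
Candidate A: residuals Seismometer 1 21.1, Seismometer 2 33.2, Seismometer 3 33.2 → max 33.2 km
Candidate B: residuals Seismometer 1 0.0, Seismometer 2 0.0, Seismometer 3 0.0 → max 0.0 km
Candidate C: residuals Seismometer 1 75.4, Seismometer 2 57.9, Seismometer 3 48.5 → max 75.4 km
Only Candidate B has all residuals ≈ 0.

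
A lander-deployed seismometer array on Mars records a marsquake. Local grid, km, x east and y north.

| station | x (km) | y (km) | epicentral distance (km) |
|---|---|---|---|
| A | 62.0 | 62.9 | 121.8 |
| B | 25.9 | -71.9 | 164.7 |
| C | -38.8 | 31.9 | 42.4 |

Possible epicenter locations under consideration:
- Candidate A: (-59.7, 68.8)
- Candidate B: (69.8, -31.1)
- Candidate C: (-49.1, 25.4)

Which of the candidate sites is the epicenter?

For each candidate, compare |candidate − station| to the reported distance:
Candidate A: residuals A 0.0, B 0.0, C 0.0 → max 0.0 km
Candidate B: residuals A 27.5, B 104.8, C 83.2 → max 104.8 km
Candidate C: residuals A 4.5, B 41.8, C 30.2 → max 41.8 km
Only Candidate A has all residuals ≈ 0.

Candidate A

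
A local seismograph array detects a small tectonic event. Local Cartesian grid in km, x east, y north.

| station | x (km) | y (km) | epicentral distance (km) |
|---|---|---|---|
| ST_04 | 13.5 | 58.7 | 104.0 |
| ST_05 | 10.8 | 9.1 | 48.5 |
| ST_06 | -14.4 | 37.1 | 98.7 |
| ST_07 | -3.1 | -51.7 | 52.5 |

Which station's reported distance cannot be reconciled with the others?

Solve using three stations at a time. Using ST_04, ST_06, ST_07 (subtract circle equations pairwise → linear system) gives (x, y) ≈ (47.9, -39.4).
Distances from that point to each station vs reported:
  ST_04: calculated 104.0 vs reported 104.0 → residual 0.0 km
  ST_05: calculated 61.1 vs reported 48.5 → residual 12.6 km
  ST_06: calculated 98.7 vs reported 98.7 → residual 0.0 km
  ST_07: calculated 52.5 vs reported 52.5 → residual 0.0 km
ST_04, ST_06, ST_07 are mutually consistent (residuals ≈ 0); ST_05 is off by 12.6 km.

ST_05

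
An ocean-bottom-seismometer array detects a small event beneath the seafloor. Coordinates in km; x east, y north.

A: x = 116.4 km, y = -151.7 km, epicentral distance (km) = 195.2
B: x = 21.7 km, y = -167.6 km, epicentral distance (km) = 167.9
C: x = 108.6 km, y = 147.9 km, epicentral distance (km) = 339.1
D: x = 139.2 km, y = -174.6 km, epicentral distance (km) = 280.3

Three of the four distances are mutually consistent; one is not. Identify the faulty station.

Solve using three stations at a time. Using B, C, D (subtract circle equations pairwise → linear system) gives (x, y) ≈ (-129.3, -93.8).
Distances from that point to each station vs reported:
  A: calculated 252.4 vs reported 195.2 → residual 57.2 km
  B: calculated 168.1 vs reported 167.9 → residual 0.2 km
  C: calculated 339.2 vs reported 339.1 → residual 0.1 km
  D: calculated 280.4 vs reported 280.3 → residual 0.1 km
B, C, D are mutually consistent (residuals ≈ 0); A is off by 57.2 km.

A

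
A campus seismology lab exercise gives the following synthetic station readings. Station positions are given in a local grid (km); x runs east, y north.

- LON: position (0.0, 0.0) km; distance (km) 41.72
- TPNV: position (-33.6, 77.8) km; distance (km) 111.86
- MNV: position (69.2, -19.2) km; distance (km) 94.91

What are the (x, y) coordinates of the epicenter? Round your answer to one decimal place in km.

Circle about each station: x² + y² = 41.72²; (x + 33.6)² + (y − 77.8)² = 111.86²; (x − 69.2)² + (y + 19.2)² = 94.91².
Subtracting the LON equation from the TPNV and MNV equations removes the quadratic terms:
-67.2 x + 155.6 y = -3590.30
138.4 x − 38.4 y = -2110.07
Solving the 2×2 system: x ≈ -24.6, y ≈ -33.7 km.

-24.6 km east, -33.7 km north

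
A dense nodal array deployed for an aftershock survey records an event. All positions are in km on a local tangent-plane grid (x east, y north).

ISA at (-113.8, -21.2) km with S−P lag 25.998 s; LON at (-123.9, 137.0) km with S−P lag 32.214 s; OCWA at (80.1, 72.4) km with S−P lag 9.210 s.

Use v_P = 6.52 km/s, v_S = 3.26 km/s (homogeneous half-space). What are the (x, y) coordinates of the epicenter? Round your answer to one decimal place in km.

x ≈ 50.6 km, y ≈ 20.1 km

Distance from S−P lag: d = Δt · v_P v_S / (v_P − v_S) = Δt · (6.52·3.26)/(6.52−3.26) ≈ 6.5200·Δt.
So d_ISA = 169.51, d_LON = 210.04, d_OCWA = 60.05 km.
Circle about each station: (x + 113.8)² + (y + 21.2)² = 169.51²; (x + 123.9)² + (y − 137.0)² = 210.04²; (x − 80.1)² + (y − 72.4)² = 60.05².
Subtracting pairs of circle equations eliminates x²+y² and gives linear equations (the radical axes):
-20.2 x + 316.4 y = 5337.17
387.8 x + 187.2 y = 23385.53
Solving the 2×2 system: x ≈ 50.6, y ≈ 20.1 km.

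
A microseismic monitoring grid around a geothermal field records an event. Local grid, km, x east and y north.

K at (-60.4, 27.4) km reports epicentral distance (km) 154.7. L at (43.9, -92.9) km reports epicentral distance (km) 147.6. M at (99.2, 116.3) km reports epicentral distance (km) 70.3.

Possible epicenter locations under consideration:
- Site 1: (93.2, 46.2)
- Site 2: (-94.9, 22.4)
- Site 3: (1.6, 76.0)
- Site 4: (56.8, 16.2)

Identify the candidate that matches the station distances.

For each candidate, compare |candidate − station| to the reported distance:
Site 1: residuals K 0.0, L 0.0, M 0.1 → max 0.1 km
Site 2: residuals K 119.8, L 32.8, M 145.3 → max 145.3 km
Site 3: residuals K 75.9, L 26.5, M 35.3 → max 75.9 km
Site 4: residuals K 37.0, L 37.7, M 38.4 → max 38.4 km
Only Site 1 has all residuals ≈ 0.

Site 1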